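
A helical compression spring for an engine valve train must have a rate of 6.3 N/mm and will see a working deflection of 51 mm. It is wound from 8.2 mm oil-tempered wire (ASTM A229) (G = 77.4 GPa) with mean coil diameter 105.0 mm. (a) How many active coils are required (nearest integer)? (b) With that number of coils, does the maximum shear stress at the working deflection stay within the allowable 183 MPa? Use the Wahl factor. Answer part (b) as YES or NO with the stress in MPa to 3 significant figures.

N_a = Gd⁴/(8D³k) = (77.4×10³)(8.2⁴)/(8·105.0³·6.3) = 5.998 → N_a = 6
Actual rate k = Gd⁴/(8D³·6) = 6.2978 N/mm
Working load F = kδ = 6.2978·51 = 321.19 N
C = 105.0/8.2 = 12.8049; K_W = (4C−1)/(4C−4)+0.615/C = 1.1116
τ_max = K_W·8FD/(πd³) = 1.1116·155.76 = 173.13 MPa
τ_max ≤ 183 MPa → acceptable

(a) 6 coils; (b) YES, τ_max = 173 MPa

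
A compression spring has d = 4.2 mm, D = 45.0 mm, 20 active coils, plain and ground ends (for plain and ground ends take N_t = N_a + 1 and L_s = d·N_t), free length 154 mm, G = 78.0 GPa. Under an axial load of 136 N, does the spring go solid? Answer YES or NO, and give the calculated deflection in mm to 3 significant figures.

k = Gd⁴/(8D³N_a) = (78.0×10³)(4.2⁴)/(8·45.0³·20) = 1.6647 N/mm
N_t = 21; L_s = 4.2·21 = 88.2 mm; δ_solid = L₀ − L_s = 154 − 88.2 = 65.8 mm
δ = F/k = 136/1.6647 = 81.697 mm
δ ≥ δ_solid → spring goes solid

YES, δ = 81.7 mm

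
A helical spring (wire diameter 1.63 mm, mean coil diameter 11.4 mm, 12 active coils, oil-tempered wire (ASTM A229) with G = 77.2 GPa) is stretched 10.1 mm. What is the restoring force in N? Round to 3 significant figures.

k = Gd⁴/(8D³N_a) = (77.2×10³)(1.63⁴)/(8·11.4³·12) = 3.8316 N/mm
F = k·δ = 3.8316 × 10.1 = 38.699 N

38.7 N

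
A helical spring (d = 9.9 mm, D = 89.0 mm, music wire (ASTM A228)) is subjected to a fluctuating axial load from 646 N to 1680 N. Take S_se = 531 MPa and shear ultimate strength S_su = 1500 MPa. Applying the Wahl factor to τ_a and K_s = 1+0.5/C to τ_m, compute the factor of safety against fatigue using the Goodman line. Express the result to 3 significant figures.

C = D/d = 89.0/9.9 = 8.9899; K_W = (4C−1)/(4C−4)+0.615/C = 1.1623; K_s = 1+0.5/C = 1.0556
F_a = (F_max−F_min)/2 = 517 N; F_m = (F_max+F_min)/2 = 1163 N
τ_a = K_W·8F_aD/(πd³) = 1.1623 × 120.76 = 140.35 MPa
τ_m = K_s·8F_mD/(πd³) = 1.0556 × 271.65 = 286.76 MPa
Goodman: 1/n_f = τ_a/S_se + τ_m/S_su = 140.35/531 + 286.76/1500 = 0.26432 + 0.19117 = 0.45549
n_f = 1/0.45549 = 2.195

2.20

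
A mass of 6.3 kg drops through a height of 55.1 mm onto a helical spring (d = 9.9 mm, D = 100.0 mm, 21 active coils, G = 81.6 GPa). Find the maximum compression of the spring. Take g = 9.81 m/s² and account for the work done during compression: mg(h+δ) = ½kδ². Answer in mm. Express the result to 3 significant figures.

k = Gd⁴/(8D³N_a) = (81.6×10³)(9.9⁴)/(8·100.0³·21) = 4.6658 N/mm
W = mg = 6.3 × 9.81 = 61.803 N
½kδ² − Wδ − Wh = 0 → δ = (W + √(W² + 2kWh))/k
δ = (61.803 + √(3819.6 + 31777))/4.6658 = (61.803 + 188.67)/4.6658 = 53.683 mm

53.7 mm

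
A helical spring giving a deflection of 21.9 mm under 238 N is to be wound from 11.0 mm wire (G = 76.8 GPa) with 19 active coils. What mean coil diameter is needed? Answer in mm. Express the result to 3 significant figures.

Required rate k = F/δ = 238/21.9 = 10.868 N/mm
D = (Gd⁴/(8N_a·k))^(1/3) = (76.8×10³·11.0⁴/(8·19·10.868))^(1/3)
  = (680700)^(1/3) = 87.9667 mm

88.0 mm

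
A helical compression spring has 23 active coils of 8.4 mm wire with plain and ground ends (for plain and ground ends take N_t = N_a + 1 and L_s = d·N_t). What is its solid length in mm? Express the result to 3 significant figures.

plain and ground ends: N_t = N_a + 1 = 23 + 1 = 24
L_s = d·N_t = 8.4 × 24 = 201.6 mm

202 mm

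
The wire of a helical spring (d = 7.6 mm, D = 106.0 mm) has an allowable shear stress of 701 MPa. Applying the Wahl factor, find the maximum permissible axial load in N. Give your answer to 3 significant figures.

1030 N

C = D/d = 106.0/7.6 = 13.9474
K_W = (4C−1)/(4C−4) + 0.615/C = 54.789/51.789 + 0.0441 = 1.1020
τ_max = K·8FD/(πd³) → F_max = τ_allow·πd³/(8DK)
F_max = 701·π·7.6³/(8·106.0·1.1020) = 9.6674e+05/934.51 = 1034.5 N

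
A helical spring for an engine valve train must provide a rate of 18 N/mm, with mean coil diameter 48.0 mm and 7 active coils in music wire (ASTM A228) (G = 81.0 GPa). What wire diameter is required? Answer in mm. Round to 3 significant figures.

d = (8D³N_a·k / G)^(1/4) = (8·48.0³·7·18 / (81.0×10³))^0.25
  = (1376.3)^0.25 = 6.0908 mm

6.09 mm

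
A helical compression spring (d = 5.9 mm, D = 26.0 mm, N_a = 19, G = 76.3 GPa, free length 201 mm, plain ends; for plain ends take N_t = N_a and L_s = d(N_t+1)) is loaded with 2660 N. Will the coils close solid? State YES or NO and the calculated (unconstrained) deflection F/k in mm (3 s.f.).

k = Gd⁴/(8D³N_a) = (76.3×10³)(5.9⁴)/(8·26.0³·19) = 34.607 N/mm
N_t = 19; L_s = 5.9·20 = 118 mm; δ_solid = L₀ − L_s = 201 − 118 = 83 mm
δ = F/k = 2660/34.607 = 76.862 mm
δ < δ_solid → spring does not go solid

NO, δ = 76.9 mm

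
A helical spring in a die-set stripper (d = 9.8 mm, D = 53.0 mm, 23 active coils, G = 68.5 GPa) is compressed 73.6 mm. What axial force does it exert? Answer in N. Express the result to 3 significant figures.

1700 N

k = Gd⁴/(8D³N_a) = (68.5×10³)(9.8⁴)/(8·53.0³·23) = 23.065 N/mm
F = k·δ = 23.065 × 73.6 = 1697.6 N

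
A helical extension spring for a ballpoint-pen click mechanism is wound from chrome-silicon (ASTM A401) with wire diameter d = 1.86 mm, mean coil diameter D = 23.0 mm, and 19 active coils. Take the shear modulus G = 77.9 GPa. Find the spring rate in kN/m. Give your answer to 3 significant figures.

0.504 kN/m

k = Gd⁴/(8D³N_a) = (77.9×10³ × 1.86⁴) / (8 × 23.0³ × 19)
  = 932372 / 1.84938e+06 = 0.50415 N/mm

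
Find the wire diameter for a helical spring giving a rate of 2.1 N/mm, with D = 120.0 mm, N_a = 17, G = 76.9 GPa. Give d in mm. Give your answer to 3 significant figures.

8.95 mm

d = (8D³N_a·k / G)^(1/4) = (8·120.0³·17·2.1 / (76.9×10³))^0.25
  = (6417.6)^0.25 = 8.9504 mm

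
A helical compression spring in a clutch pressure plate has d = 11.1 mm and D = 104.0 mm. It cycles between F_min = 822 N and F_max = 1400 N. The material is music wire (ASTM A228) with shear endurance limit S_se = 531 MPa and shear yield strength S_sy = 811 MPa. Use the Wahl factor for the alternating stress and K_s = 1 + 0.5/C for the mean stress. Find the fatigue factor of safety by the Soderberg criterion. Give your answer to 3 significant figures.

C = D/d = 104.0/11.1 = 9.3694; K_W = (4C−1)/(4C−4)+0.615/C = 1.1553; K_s = 1+0.5/C = 1.0534
F_a = (F_max−F_min)/2 = 289 N; F_m = (F_max+F_min)/2 = 1111 N
τ_a = K_W·8F_aD/(πd³) = 1.1553 × 55.963 = 64.652 MPa
τ_m = K_s·8F_mD/(πd³) = 1.0534 × 215.14 = 226.62 MPa
Soderberg: 1/n_f = τ_a/S_se + τ_m/S_sy = 64.652/531 + 226.62/811 = 0.12175 + 0.27943 = 0.40119
n_f = 1/0.40119 = 2.493

2.49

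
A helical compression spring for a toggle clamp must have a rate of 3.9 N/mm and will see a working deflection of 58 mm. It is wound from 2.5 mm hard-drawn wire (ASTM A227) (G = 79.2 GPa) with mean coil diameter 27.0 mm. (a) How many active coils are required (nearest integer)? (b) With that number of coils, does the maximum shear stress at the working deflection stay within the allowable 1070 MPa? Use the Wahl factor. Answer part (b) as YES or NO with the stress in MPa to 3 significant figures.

N_a = Gd⁴/(8D³k) = (79.2×10³)(2.5⁴)/(8·27.0³·3.9) = 5.038 → N_a = 5
Actual rate k = Gd⁴/(8D³·5) = 3.9295 N/mm
Working load F = kδ = 3.9295·58 = 227.91 N
C = 27.0/2.5 = 10.8000; K_W = (4C−1)/(4C−4)+0.615/C = 1.1335
τ_max = K_W·8FD/(πd³) = 1.1335·1002.9 = 1136.7 MPa
τ_max > 1070 MPa → exceeds allowable

(a) 5 coils; (b) NO, τ_max = 1140 MPa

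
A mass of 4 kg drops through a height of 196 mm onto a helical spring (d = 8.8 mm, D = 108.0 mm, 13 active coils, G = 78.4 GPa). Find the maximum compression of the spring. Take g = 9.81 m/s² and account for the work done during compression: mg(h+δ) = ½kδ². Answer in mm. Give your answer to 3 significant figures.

k = Gd⁴/(8D³N_a) = (78.4×10³)(8.8⁴)/(8·108.0³·13) = 3.5887 N/mm
W = mg = 4 × 9.81 = 39.24 N
½kδ² − Wδ − Wh = 0 → δ = (W + √(W² + 2kWh))/k
δ = (39.24 + √(1539.8 + 55202.3))/3.5887 = (39.24 + 238.21)/3.5887 = 77.31 mm

77.3 mm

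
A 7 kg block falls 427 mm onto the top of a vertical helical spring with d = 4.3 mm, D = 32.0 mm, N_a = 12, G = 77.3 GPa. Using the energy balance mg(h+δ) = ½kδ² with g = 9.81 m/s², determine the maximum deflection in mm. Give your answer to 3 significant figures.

k = Gd⁴/(8D³N_a) = (77.3×10³)(4.3⁴)/(8·32.0³·12) = 8.401 N/mm
W = mg = 7 × 9.81 = 68.67 N
½kδ² − Wδ − Wh = 0 → δ = (W + √(W² + 2kWh))/k
δ = (68.67 + √(4715.6 + 492671))/8.401 = (68.67 + 705.26)/8.401 = 92.123 mm

92.1 mm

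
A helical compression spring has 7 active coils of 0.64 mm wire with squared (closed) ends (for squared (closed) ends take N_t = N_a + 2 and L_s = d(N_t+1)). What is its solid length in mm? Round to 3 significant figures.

6.40 mm

squared (closed) ends: N_t = N_a + 2 = 7 + 2 = 9
L_s = d·(N_t+1) = 0.64 × 10 = 6.4 mm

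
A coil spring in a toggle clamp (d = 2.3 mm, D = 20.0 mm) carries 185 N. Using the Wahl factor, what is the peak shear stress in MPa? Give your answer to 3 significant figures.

Spring index C = D/d = 20.0/2.3 = 8.6957
K_W = (4C−1)/(4C−4) + 0.615/C = 33.783/30.783 + 0.0707 = 1.1682
τ₀ = 8FD/(πd³) = 8·185·20.0/(π·2.3³) = 29600/38.224 = 774.39 MPa
τ_max = K·τ₀ = 1.1682 × 774.39 = 904.63 MPa

905 MPa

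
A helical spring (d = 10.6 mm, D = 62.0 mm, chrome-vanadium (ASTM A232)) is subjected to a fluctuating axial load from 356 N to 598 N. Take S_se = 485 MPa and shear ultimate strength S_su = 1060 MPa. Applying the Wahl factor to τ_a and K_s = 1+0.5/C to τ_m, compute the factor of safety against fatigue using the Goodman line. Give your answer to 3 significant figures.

C = D/d = 62.0/10.6 = 5.8491; K_W = (4C−1)/(4C−4)+0.615/C = 1.2598; K_s = 1+0.5/C = 1.0855
F_a = (F_max−F_min)/2 = 121 N; F_m = (F_max+F_min)/2 = 477 N
τ_a = K_W·8F_aD/(πd³) = 1.2598 × 16.04 = 20.207 MPa
τ_m = K_s·8F_mD/(πd³) = 1.0855 × 63.231 = 68.637 MPa
Goodman: 1/n_f = τ_a/S_se + τ_m/S_su = 20.207/485 + 68.637/1060 = 0.04166 + 0.06475 = 0.10642
n_f = 1/0.10642 = 9.397

9.40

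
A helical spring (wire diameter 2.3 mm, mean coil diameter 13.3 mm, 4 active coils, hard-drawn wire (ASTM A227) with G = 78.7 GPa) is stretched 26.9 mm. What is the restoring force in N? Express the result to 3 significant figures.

k = Gd⁴/(8D³N_a) = (78.7×10³)(2.3⁴)/(8·13.3³·4) = 29.254 N/mm
F = k·δ = 29.254 × 26.9 = 786.93 N

787 N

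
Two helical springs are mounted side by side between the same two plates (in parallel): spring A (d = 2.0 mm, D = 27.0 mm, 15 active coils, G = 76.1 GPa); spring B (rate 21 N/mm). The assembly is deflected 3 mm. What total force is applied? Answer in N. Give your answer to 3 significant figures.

64.5 N

k_A = Gd⁴/(8D³N_a) = (76.1×10³)(2.0⁴)/(8·27.0³·15) = 0.5155 N/mm
Parallel: k_eq = 0.5155 + 21 = 21.516 N/mm
F = k_eq·δ = 21.516·3 = 64.547 N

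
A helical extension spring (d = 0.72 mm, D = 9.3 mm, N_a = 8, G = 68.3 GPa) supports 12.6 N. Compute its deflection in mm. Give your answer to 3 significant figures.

35.3 mm

k = Gd⁴/(8D³N_a) = (68.3×10³)(0.72⁴)/(8·9.3³·8) = 0.35655 N/mm
δ = F/k = 12.6 / 0.35655 = 35.339 mm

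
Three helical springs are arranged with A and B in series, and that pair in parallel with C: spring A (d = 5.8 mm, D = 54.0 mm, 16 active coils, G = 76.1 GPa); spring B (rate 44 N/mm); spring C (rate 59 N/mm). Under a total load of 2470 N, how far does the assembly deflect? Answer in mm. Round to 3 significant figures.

39.3 mm

k_A = Gd⁴/(8D³N_a) = (76.1×10³)(5.8⁴)/(8·54.0³·16) = 4.2727 N/mm
Springs A,B series: k_AB = 1/(1/4.2727+1/44) = 3.8945 N/mm; parallel with C: k_eq = 3.8945+59 = 62.895 N/mm
δ = F/k_eq = 2470/62.895 = 39.272 mm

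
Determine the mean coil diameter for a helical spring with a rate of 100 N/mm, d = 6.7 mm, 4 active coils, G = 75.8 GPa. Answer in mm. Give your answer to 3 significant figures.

D = (Gd⁴/(8N_a·k))^(1/3) = (75.8×10³·6.7⁴/(8·4·100))^(1/3)
  = (47733)^(1/3) = 36.2749 mm

36.3 mm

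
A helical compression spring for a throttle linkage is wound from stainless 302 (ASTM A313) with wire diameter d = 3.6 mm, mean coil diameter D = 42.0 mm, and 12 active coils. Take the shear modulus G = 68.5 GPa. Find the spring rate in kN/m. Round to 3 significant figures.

1.62 kN/m

k = Gd⁴/(8D³N_a) = (68.5×10³ × 3.6⁴) / (8 × 42.0³ × 12)
  = 1.15054e+07 / 7.11245e+06 = 1.6176 N/mm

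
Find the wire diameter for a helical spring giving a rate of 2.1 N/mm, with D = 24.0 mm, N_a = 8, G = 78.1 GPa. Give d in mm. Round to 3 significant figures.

d = (8D³N_a·k / G)^(1/4) = (8·24.0³·8·2.1 / (78.1×10³))^0.25
  = (23.789)^0.25 = 2.2085 mm

2.21 mm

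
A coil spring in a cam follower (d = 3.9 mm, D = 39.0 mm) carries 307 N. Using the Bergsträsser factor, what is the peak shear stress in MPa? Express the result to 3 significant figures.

583 MPa

Spring index C = D/d = 39.0/3.9 = 10.0000
K_B = (4C+2)/(4C−3) = 42.000/37.000 = 1.1351
τ₀ = 8FD/(πd³) = 8·307·39.0/(π·3.9³) = 95784/186.36 = 513.98 MPa
τ_max = K·τ₀ = 1.1351 × 513.98 = 583.44 MPa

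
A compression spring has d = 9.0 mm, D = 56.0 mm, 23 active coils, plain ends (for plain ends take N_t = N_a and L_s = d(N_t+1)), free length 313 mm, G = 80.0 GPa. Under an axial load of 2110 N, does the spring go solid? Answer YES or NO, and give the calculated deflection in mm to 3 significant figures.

k = Gd⁴/(8D³N_a) = (80.0×10³)(9.0⁴)/(8·56.0³·23) = 16.243 N/mm
N_t = 23; L_s = 9.0·24 = 216 mm; δ_solid = L₀ − L_s = 313 − 216 = 97 mm
δ = F/k = 2110/16.243 = 129.9 mm
δ ≥ δ_solid → spring goes solid

YES, δ = 130 mm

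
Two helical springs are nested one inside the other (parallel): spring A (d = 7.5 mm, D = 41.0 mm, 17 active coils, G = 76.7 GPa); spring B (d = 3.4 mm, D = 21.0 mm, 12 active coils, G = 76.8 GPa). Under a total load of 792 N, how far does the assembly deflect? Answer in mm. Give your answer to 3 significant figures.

k_A = Gd⁴/(8D³N_a) = (76.7×10³)(7.5⁴)/(8·41.0³·17) = 25.891 N/mm
k_B = Gd⁴/(8D³N_a) = (76.8×10³)(3.4⁴)/(8·21.0³·12) = 11.544 N/mm
Parallel: k_eq = 25.891 + 11.544 = 37.435 N/mm
δ = F/k_eq = 792/37.435 = 21.157 mm

21.2 mm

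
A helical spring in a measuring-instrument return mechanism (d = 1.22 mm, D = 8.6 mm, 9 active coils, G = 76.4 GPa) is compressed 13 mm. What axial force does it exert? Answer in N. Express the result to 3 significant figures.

k = Gd⁴/(8D³N_a) = (76.4×10³)(1.22⁴)/(8·8.6³·9) = 3.6958 N/mm
F = k·δ = 3.6958 × 13 = 48.045 N

48.0 N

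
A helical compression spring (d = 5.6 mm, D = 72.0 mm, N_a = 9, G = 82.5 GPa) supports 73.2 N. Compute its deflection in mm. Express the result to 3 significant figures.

24.2 mm

k = Gd⁴/(8D³N_a) = (82.5×10³)(5.6⁴)/(8·72.0³·9) = 3.0191 N/mm
δ = F/k = 73.2 / 3.0191 = 24.246 mm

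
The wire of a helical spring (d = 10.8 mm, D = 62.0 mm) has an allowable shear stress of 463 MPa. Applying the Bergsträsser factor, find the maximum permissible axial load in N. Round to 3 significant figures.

C = D/d = 62.0/10.8 = 5.7407
K_B = (4C+2)/(4C−3) = 24.963/19.963 = 1.2505
τ_max = K·8FD/(πd³) → F_max = τ_allow·πd³/(8DK)
F_max = 463·π·10.8³/(8·62.0·1.2505) = 1.8323e+06/620.23 = 2954.3 N

2950 N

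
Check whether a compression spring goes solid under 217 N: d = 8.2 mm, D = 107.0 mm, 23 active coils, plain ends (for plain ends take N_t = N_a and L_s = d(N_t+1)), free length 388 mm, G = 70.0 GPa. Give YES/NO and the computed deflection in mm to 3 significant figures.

k = Gd⁴/(8D³N_a) = (70.0×10³)(8.2⁴)/(8·107.0³·23) = 1.4041 N/mm
N_t = 23; L_s = 8.2·24 = 196.8 mm; δ_solid = L₀ − L_s = 388 − 196.8 = 191.2 mm
δ = F/k = 217/1.4041 = 154.55 mm
δ < δ_solid → spring does not go solid

NO, δ = 155 mm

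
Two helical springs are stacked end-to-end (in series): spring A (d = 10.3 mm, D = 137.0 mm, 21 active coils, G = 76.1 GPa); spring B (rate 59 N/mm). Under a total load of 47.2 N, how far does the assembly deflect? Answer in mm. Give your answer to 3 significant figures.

24.6 mm

k_A = Gd⁴/(8D³N_a) = (76.1×10³)(10.3⁴)/(8·137.0³·21) = 1.9827 N/mm
Series: 1/k_eq = 1/1.9827 + 1/59 = 0.52131; k_eq = 1.9183 N/mm
δ = F/k_eq = 47.2/1.9183 = 24.606 mm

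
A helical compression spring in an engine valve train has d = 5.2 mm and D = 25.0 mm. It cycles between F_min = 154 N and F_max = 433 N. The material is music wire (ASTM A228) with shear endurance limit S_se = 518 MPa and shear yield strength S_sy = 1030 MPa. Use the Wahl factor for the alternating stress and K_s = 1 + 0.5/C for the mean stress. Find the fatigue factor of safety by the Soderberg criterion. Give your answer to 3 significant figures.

3.29

C = D/d = 25.0/5.2 = 4.8077; K_W = (4C−1)/(4C−4)+0.615/C = 1.3249; K_s = 1+0.5/C = 1.1040
F_a = (F_max−F_min)/2 = 139.5 N; F_m = (F_max+F_min)/2 = 293.5 N
τ_a = K_W·8F_aD/(πd³) = 1.3249 × 63.16 = 83.68 MPa
τ_m = K_s·8F_mD/(πd³) = 1.1040 × 132.89 = 146.71 MPa
Soderberg: 1/n_f = τ_a/S_se + τ_m/S_sy = 83.68/518 + 146.71/1030 = 0.16155 + 0.14243 = 0.30398
n_f = 1/0.30398 = 3.29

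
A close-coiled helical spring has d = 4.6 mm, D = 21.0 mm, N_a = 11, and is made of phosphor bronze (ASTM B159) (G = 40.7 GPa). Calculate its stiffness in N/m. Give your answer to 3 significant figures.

k = Gd⁴/(8D³N_a) = (40.7×10³ × 4.6⁴) / (8 × 21.0³ × 11)
  = 1.82232e+07 / 814968 = 22.361 N/mm = 22361 N/m

22400 N/m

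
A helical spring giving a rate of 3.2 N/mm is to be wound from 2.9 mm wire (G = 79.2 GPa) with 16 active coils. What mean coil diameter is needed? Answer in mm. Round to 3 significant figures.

23.9 mm

D = (Gd⁴/(8N_a·k))^(1/3) = (79.2×10³·2.9⁴/(8·16·3.2))^(1/3)
  = (13675.9)^(1/3) = 23.9140 mm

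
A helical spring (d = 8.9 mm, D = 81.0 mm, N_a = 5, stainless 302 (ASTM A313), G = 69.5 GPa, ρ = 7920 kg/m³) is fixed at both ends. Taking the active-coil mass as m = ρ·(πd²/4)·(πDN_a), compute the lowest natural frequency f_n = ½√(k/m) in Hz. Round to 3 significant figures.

k = Gd⁴/(8D³N_a) = (69.5×10³)(8.9⁴)/(8·81.0³·5) = 20.513 N/mm = 20513 N/m
Wire length L = πDN_a = π·81.0·5 = 1272.3 mm
m = ρ·(πd²/4)·L = 7920 × 62.211×10⁻⁶ m² × 1.2723 m = 0.6269 kg
f_n = ½√(k/m) = 0.5·√(20513/0.6269) = 0.5·√(32721) = 90.445 Hz

90.4 Hz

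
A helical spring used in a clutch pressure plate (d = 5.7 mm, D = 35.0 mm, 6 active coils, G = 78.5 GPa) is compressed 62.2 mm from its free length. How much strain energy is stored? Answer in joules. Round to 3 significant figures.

k = Gd⁴/(8D³N_a) = (78.5×10³)(5.7⁴)/(8·35.0³·6) = 40.265 N/mm
U = ½kδ² = 0.5 × 40.265 × 62.2² = 77889 N·mm = 77.889 J

77.9 J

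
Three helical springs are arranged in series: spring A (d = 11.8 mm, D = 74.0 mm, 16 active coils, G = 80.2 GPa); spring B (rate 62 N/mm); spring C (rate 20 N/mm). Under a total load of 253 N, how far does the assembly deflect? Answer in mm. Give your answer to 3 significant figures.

25.2 mm

k_A = Gd⁴/(8D³N_a) = (80.2×10³)(11.8⁴)/(8·74.0³·16) = 29.978 N/mm
Series: 1/k_eq = 1/29.978 + 1/62 + 1/20 = 0.099487; k_eq = 10.052 N/mm
δ = F/k_eq = 253/10.052 = 25.17 mm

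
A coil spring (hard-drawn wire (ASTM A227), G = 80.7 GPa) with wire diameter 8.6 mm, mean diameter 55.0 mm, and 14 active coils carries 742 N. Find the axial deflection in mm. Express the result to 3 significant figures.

k = Gd⁴/(8D³N_a) = (80.7×10³)(8.6⁴)/(8·55.0³·14) = 23.69 N/mm
δ = F/k = 742 / 23.69 = 31.322 mm

31.3 mm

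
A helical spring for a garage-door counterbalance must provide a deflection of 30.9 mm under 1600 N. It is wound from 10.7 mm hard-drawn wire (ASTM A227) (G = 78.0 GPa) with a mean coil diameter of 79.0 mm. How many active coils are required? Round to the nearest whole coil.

Required rate k = F/δ = 1600/30.9 = 51.78 N/mm
N_a = Gd⁴/(8D³k) = (78.0×10³ × 10.7⁴)/(8 × 79.0³ × 51.78)
    = 1.02242e+09 / 2.04236e+08 = 5.006 → 5 coils

5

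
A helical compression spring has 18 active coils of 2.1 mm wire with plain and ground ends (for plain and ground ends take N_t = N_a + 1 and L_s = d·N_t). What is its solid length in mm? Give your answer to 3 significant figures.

plain and ground ends: N_t = N_a + 1 = 18 + 1 = 19
L_s = d·N_t = 2.1 × 19 = 39.9 mm

39.9 mm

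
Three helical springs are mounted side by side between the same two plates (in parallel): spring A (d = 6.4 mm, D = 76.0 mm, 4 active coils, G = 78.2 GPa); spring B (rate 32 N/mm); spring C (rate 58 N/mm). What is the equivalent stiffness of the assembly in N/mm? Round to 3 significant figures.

k_A = Gd⁴/(8D³N_a) = (78.2×10³)(6.4⁴)/(8·76.0³·4) = 9.3398 N/mm
Parallel: k_eq = 9.3398 + 32 + 58 = 99.34 N/mm

99.3 N/mm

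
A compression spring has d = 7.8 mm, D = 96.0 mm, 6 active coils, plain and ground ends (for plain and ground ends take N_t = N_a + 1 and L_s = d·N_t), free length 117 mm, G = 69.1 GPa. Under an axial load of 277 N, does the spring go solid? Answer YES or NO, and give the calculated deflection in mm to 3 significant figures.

NO, δ = 46.0 mm

k = Gd⁴/(8D³N_a) = (69.1×10³)(7.8⁴)/(8·96.0³·6) = 6.0228 N/mm
N_t = 7; L_s = 7.8·7 = 54.6 mm; δ_solid = L₀ − L_s = 117 − 54.6 = 62.4 mm
δ = F/k = 277/6.0228 = 45.992 mm
δ < δ_solid → spring does not go solid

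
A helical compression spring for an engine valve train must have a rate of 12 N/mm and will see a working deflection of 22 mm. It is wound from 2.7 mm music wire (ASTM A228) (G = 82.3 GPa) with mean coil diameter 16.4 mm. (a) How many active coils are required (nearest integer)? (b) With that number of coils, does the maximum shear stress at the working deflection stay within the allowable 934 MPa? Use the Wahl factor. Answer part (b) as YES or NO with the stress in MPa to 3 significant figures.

N_a = Gd⁴/(8D³k) = (82.3×10³)(2.7⁴)/(8·16.4³·12) = 10.33 → N_a = 10
Actual rate k = Gd⁴/(8D³·10) = 12.395 N/mm
Working load F = kδ = 12.395·22 = 272.68 N
C = 16.4/2.7 = 6.0741; K_W = (4C−1)/(4C−4)+0.615/C = 1.2491
τ_max = K_W·8FD/(πd³) = 1.2491·578.56 = 722.66 MPa
τ_max ≤ 934 MPa → acceptable

(a) 10 coils; (b) YES, τ_max = 723 MPa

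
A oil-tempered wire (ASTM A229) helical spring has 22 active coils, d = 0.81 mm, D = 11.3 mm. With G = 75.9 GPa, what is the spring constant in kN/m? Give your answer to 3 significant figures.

k = Gd⁴/(8D³N_a) = (75.9×10³ × 0.81⁴) / (8 × 11.3³ × 22)
  = 32672.5 / 253950 = 0.12866 N/mm

0.129 kN/m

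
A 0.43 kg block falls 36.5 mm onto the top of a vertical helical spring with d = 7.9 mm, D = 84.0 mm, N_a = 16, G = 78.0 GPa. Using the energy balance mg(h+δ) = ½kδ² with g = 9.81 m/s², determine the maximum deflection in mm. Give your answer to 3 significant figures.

9.89 mm

k = Gd⁴/(8D³N_a) = (78.0×10³)(7.9⁴)/(8·84.0³·16) = 4.0046 N/mm
W = mg = 0.43 × 9.81 = 4.2183 N
½kδ² − Wδ − Wh = 0 → δ = (W + √(W² + 2kWh))/k
δ = (4.2183 + √(17.794 + 1233.15))/4.0046 = (4.2183 + 35.369)/4.0046 = 9.8855 mm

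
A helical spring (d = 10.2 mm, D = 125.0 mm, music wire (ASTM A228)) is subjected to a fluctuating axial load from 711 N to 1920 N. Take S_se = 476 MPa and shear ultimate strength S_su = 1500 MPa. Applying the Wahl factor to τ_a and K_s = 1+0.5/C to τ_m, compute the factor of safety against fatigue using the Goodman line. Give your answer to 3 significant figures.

1.43

C = D/d = 125.0/10.2 = 12.2549; K_W = (4C−1)/(4C−4)+0.615/C = 1.1168; K_s = 1+0.5/C = 1.0408
F_a = (F_max−F_min)/2 = 604.5 N; F_m = (F_max+F_min)/2 = 1315.5 N
τ_a = K_W·8F_aD/(πd³) = 1.1168 × 181.32 = 202.5 MPa
τ_m = K_s·8F_mD/(πd³) = 1.0408 × 394.58 = 410.68 MPa
Goodman: 1/n_f = τ_a/S_se + τ_m/S_su = 202.5/476 + 410.68/1500 = 0.42542 + 0.27379 = 0.69921
n_f = 1/0.69921 = 1.43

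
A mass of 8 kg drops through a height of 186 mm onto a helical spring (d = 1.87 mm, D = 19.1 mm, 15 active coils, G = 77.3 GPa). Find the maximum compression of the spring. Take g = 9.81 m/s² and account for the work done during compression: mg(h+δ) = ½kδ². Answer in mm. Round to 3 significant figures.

k = Gd⁴/(8D³N_a) = (77.3×10³)(1.87⁴)/(8·19.1³·15) = 1.1305 N/mm
W = mg = 8 × 9.81 = 78.48 N
½kδ² − Wδ − Wh = 0 → δ = (W + √(W² + 2kWh))/k
δ = (78.48 + √(6159.1 + 33004))/1.1305 = (78.48 + 197.9)/1.1305 = 244.48 mm

244 mm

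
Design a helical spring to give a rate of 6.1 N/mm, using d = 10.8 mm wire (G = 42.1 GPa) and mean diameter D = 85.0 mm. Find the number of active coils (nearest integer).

19

N_a = Gd⁴/(8D³k) = (42.1×10³ × 10.8⁴)/(8 × 85.0³ × 6.1)
    = 5.72766e+08 / 2.99693e+07 = 19.11 → 19 coils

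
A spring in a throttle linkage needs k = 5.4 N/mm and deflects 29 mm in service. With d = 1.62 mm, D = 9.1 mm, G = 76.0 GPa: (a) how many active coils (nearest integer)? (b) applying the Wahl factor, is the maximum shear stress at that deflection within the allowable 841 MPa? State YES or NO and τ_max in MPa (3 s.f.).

(a) 16 coils; (b) NO, τ_max = 1090 MPa

N_a = Gd⁴/(8D³k) = (76.0×10³)(1.62⁴)/(8·9.1³·5.4) = 16.08 → N_a = 16
Actual rate k = Gd⁴/(8D³·16) = 5.4267 N/mm
Working load F = kδ = 5.4267·29 = 157.38 N
C = 9.1/1.62 = 5.6173; K_W = (4C−1)/(4C−4)+0.615/C = 1.2719
τ_max = K_W·8FD/(πd³) = 1.2719·857.78 = 1091 MPa
τ_max > 841 MPa → exceeds allowable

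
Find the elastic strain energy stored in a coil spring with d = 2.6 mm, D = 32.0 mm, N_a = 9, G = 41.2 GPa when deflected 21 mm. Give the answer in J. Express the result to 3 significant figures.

0.176 J

k = Gd⁴/(8D³N_a) = (41.2×10³)(2.6⁴)/(8·32.0³·9) = 0.79801 N/mm
U = ½kδ² = 0.5 × 0.79801 × 21² = 175.96 N·mm = 0.17596 J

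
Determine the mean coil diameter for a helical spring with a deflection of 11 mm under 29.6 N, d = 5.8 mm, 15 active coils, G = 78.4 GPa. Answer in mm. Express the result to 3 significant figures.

Required rate k = F/δ = 29.6/11 = 2.6909 N/mm
D = (Gd⁴/(8N_a·k))^(1/3) = (78.4×10³·5.8⁴/(8·15·2.6909))^(1/3)
  = (274756)^(1/3) = 65.0104 mm

65.0 mm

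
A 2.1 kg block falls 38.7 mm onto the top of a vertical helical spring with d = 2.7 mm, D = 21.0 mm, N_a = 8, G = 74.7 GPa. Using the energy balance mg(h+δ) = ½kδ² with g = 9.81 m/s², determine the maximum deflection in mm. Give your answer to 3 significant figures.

k = Gd⁴/(8D³N_a) = (74.7×10³)(2.7⁴)/(8·21.0³·8) = 6.6979 N/mm
W = mg = 2.1 × 9.81 = 20.601 N
½kδ² − Wδ − Wh = 0 → δ = (W + √(W² + 2kWh))/k
δ = (20.601 + √(424.4 + 10679.9))/6.6979 = (20.601 + 105.38)/6.6979 = 18.809 mm

18.8 mm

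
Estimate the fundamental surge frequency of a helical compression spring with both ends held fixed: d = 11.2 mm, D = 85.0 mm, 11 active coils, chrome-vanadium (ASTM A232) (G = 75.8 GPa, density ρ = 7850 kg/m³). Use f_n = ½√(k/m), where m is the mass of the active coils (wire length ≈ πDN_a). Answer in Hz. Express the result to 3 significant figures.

49.3 Hz

k = Gd⁴/(8D³N_a) = (75.8×10³)(11.2⁴)/(8·85.0³·11) = 22.07 N/mm = 22070 N/m
Wire length L = πDN_a = π·85.0·11 = 2937.4 mm
m = ρ·(πd²/4)·L = 7850 × 98.52×10⁻⁶ m² × 2.9374 m = 2.2717 kg
f_n = ½√(k/m) = 0.5·√(22070/2.2717) = 0.5·√(9715) = 49.282 Hz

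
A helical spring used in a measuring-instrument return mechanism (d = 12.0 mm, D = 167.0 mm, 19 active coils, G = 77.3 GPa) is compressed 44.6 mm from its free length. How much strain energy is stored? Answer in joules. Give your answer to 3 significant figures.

2.25 J

k = Gd⁴/(8D³N_a) = (77.3×10³)(12.0⁴)/(8·167.0³·19) = 2.2642 N/mm
U = ½kδ² = 0.5 × 2.2642 × 44.6² = 2251.9 N·mm = 2.2519 J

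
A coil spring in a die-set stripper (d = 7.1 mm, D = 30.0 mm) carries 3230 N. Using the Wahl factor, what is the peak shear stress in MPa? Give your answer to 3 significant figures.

Spring index C = D/d = 30.0/7.1 = 4.2254
K_W = (4C−1)/(4C−4) + 0.615/C = 15.901/12.901 + 0.1455 = 1.3781
τ₀ = 8FD/(πd³) = 8·3230·30.0/(π·7.1³) = 775200/1124.4 = 689.43 MPa
τ_max = K·τ₀ = 1.3781 × 689.43 = 950.09 MPa

950 MPa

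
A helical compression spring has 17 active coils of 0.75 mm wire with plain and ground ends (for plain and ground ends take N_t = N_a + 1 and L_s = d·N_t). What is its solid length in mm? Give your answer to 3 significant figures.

13.5 mm

plain and ground ends: N_t = N_a + 1 = 17 + 1 = 18
L_s = d·N_t = 0.75 × 18 = 13.5 mm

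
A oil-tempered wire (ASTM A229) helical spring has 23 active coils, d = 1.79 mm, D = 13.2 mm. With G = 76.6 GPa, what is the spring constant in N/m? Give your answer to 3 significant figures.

k = Gd⁴/(8D³N_a) = (76.6×10³ × 1.79⁴) / (8 × 13.2³ × 23)
  = 786395 / 423194 = 1.8582 N/mm = 1858.2 N/m

1860 N/m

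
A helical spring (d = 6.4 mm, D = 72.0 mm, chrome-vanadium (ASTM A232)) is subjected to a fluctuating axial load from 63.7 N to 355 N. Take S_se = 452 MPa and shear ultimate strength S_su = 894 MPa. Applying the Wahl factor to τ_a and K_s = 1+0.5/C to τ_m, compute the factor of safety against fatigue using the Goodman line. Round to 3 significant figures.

C = D/d = 72.0/6.4 = 11.2500; K_W = (4C−1)/(4C−4)+0.615/C = 1.1278; K_s = 1+0.5/C = 1.0444
F_a = (F_max−F_min)/2 = 145.65 N; F_m = (F_max+F_min)/2 = 209.35 N
τ_a = K_W·8F_aD/(πd³) = 1.1278 × 101.87 = 114.89 MPa
τ_m = K_s·8F_mD/(πd³) = 1.0444 × 146.42 = 152.93 MPa
Goodman: 1/n_f = τ_a/S_se + τ_m/S_su = 114.89/452 + 152.93/894 = 0.25419 + 0.17106 = 0.42525
n_f = 1/0.42525 = 2.352

2.35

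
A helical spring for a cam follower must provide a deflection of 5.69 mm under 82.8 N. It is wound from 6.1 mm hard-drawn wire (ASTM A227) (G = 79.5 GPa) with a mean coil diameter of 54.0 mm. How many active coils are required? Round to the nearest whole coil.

6

Required rate k = F/δ = 82.8/5.69 = 14.552 N/mm
N_a = Gd⁴/(8D³k) = (79.5×10³ × 6.1⁴)/(8 × 54.0³ × 14.552)
    = 1.10074e+08 / 1.83311e+07 = 6.005 → 6 coils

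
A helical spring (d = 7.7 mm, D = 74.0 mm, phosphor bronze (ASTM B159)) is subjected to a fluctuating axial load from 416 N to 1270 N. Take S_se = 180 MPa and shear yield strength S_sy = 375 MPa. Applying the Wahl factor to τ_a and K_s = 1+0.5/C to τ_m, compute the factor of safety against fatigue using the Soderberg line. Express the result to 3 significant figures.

C = D/d = 74.0/7.7 = 9.6104; K_W = (4C−1)/(4C−4)+0.615/C = 1.1511; K_s = 1+0.5/C = 1.0520
F_a = (F_max−F_min)/2 = 427 N; F_m = (F_max+F_min)/2 = 843 N
τ_a = K_W·8F_aD/(πd³) = 1.1511 × 176.25 = 202.88 MPa
τ_m = K_s·8F_mD/(πd³) = 1.0520 × 347.96 = 366.06 MPa
Soderberg: 1/n_f = τ_a/S_se + τ_m/S_sy = 202.88/180 + 366.06/375 = 1.12711 + 0.97616 = 2.1033
n_f = 1/2.1033 = 0.4754

0.475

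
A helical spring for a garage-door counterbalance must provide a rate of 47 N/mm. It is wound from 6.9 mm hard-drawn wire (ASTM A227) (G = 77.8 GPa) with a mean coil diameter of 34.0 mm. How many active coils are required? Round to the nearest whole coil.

N_a = Gd⁴/(8D³k) = (77.8×10³ × 6.9⁴)/(8 × 34.0³ × 47)
    = 1.7635e+08 / 1.47783e+07 = 11.93 → 12 coils

12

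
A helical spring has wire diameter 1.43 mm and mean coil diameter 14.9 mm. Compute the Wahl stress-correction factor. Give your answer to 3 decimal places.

1.139

C = D/d = 14.9/1.43 = 10.4196
K_W = (4C−1)/(4C−4) + 0.615/C = 40.678/37.678 + 0.0590 = 1.1386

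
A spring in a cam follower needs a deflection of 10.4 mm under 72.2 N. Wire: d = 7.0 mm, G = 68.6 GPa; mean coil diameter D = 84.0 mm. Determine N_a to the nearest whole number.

5

Required rate k = F/δ = 72.2/10.4 = 6.9423 N/mm
N_a = Gd⁴/(8D³k) = (68.6×10³ × 7.0⁴)/(8 × 84.0³ × 6.9423)
    = 1.64709e+08 / 3.29179e+07 = 5.004 → 5 coils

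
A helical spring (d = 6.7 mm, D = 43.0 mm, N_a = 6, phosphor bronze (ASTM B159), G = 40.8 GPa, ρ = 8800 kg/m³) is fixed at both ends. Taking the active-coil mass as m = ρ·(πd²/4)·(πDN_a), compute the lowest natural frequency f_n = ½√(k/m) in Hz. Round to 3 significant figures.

k = Gd⁴/(8D³N_a) = (40.8×10³)(6.7⁴)/(8·43.0³·6) = 21.543 N/mm = 21543 N/m
Wire length L = πDN_a = π·43.0·6 = 810.53 mm
m = ρ·(πd²/4)·L = 8800 × 35.257×10⁻⁶ m² × 0.81053 m = 0.25147 kg
f_n = ½√(k/m) = 0.5·√(21543/0.25147) = 0.5·√(85668) = 146.35 Hz

146 Hz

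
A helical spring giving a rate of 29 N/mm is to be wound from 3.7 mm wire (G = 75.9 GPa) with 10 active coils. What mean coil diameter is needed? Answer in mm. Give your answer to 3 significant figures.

18.3 mm

D = (Gd⁴/(8N_a·k))^(1/3) = (75.9×10³·3.7⁴/(8·10·29))^(1/3)
  = (6131.41)^(1/3) = 18.3029 mm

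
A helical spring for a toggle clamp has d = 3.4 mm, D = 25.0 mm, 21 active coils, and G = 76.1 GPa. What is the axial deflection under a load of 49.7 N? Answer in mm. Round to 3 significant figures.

k = Gd⁴/(8D³N_a) = (76.1×10³)(3.4⁴)/(8·25.0³·21) = 3.8741 N/mm
δ = F/k = 49.7 / 3.8741 = 12.829 mm

12.8 mm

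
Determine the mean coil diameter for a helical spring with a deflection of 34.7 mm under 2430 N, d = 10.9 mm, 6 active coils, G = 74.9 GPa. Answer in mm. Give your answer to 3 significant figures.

Required rate k = F/δ = 2430/34.7 = 70.029 N/mm
D = (Gd⁴/(8N_a·k))^(1/3) = (74.9×10³·10.9⁴/(8·6·70.029))^(1/3)
  = (314536)^(1/3) = 68.0075 mm

68.0 mm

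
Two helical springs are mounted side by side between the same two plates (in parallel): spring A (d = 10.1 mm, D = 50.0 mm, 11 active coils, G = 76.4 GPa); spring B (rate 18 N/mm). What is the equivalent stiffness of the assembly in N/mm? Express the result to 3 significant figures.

90.3 N/mm

k_A = Gd⁴/(8D³N_a) = (76.4×10³)(10.1⁴)/(8·50.0³·11) = 72.275 N/mm
Parallel: k_eq = 72.275 + 18 = 90.275 N/mm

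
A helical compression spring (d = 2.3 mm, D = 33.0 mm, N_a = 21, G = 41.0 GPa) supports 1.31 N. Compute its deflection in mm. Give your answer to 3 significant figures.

6.89 mm

k = Gd⁴/(8D³N_a) = (41.0×10³)(2.3⁴)/(8·33.0³·21) = 0.19004 N/mm
δ = F/k = 1.31 / 0.19004 = 6.8933 mm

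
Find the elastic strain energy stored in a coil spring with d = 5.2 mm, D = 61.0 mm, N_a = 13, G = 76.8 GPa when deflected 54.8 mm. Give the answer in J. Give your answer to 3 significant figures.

k = Gd⁴/(8D³N_a) = (76.8×10³)(5.2⁴)/(8·61.0³·13) = 2.3788 N/mm
U = ½kδ² = 0.5 × 2.3788 × 54.8² = 3571.8 N·mm = 3.5718 J

3.57 J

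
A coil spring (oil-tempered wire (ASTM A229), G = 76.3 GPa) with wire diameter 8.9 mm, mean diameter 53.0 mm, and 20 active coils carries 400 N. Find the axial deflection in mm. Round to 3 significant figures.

k = Gd⁴/(8D³N_a) = (76.3×10³)(8.9⁴)/(8·53.0³·20) = 20.097 N/mm
δ = F/k = 400 / 20.097 = 19.903 mm

19.9 mm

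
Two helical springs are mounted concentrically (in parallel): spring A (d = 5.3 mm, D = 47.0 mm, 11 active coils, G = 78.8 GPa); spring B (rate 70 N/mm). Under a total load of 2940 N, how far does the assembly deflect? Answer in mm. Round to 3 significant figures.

38.3 mm

k_A = Gd⁴/(8D³N_a) = (78.8×10³)(5.3⁴)/(8·47.0³·11) = 6.8054 N/mm
Parallel: k_eq = 6.8054 + 70 = 76.805 N/mm
δ = F/k_eq = 2940/76.805 = 38.279 mm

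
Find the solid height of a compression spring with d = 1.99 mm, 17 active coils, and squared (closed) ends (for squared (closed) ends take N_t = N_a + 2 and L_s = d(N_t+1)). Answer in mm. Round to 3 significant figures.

39.8 mm

squared (closed) ends: N_t = N_a + 2 = 17 + 2 = 19
L_s = d·(N_t+1) = 1.99 × 20 = 39.8 mm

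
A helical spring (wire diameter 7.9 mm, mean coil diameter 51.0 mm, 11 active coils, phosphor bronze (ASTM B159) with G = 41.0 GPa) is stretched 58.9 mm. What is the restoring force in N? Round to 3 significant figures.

k = Gd⁴/(8D³N_a) = (41.0×10³)(7.9⁴)/(8·51.0³·11) = 13.68 N/mm
F = k·δ = 13.68 × 58.9 = 805.78 N

806 N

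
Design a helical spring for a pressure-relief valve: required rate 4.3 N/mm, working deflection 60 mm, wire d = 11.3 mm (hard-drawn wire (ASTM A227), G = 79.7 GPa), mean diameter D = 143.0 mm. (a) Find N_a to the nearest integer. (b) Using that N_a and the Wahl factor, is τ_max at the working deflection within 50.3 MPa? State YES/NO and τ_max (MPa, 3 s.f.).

N_a = Gd⁴/(8D³k) = (79.7×10³)(11.3⁴)/(8·143.0³·4.3) = 12.92 → N_a = 13
Actual rate k = Gd⁴/(8D³·13) = 4.273 N/mm
Working load F = kδ = 4.273·60 = 256.38 N
C = 143.0/11.3 = 12.6549; K_W = (4C−1)/(4C−4)+0.615/C = 1.1129
τ_max = K_W·8FD/(πd³) = 1.1129·64.703 = 72.011 MPa
τ_max > 50.3 MPa → exceeds allowable

(a) 13 coils; (b) NO, τ_max = 72.0 MPa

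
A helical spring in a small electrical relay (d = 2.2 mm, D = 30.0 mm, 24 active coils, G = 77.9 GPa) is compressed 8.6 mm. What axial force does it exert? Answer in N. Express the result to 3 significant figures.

k = Gd⁴/(8D³N_a) = (77.9×10³)(2.2⁴)/(8·30.0³·24) = 0.35202 N/mm
F = k·δ = 0.35202 × 8.6 = 3.0273 N

3.03 N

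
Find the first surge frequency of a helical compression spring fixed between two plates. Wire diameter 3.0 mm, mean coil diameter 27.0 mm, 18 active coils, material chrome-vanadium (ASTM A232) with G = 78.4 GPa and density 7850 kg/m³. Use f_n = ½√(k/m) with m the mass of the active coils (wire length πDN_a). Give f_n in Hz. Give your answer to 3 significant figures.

81.3 Hz

k = Gd⁴/(8D³N_a) = (78.4×10³)(3.0⁴)/(8·27.0³·18) = 2.2405 N/mm = 2240.5 N/m
Wire length L = πDN_a = π·27.0·18 = 1526.8 mm
m = ρ·(πd²/4)·L = 7850 × 7.0686×10⁻⁶ m² × 1.5268 m = 0.08472 kg
f_n = ½√(k/m) = 0.5·√(2240.5/0.08472) = 0.5·√(26446) = 81.311 Hz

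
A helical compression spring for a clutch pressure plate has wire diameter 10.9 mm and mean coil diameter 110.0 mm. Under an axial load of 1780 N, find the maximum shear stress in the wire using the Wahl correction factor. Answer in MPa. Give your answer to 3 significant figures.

440 MPa

Spring index C = D/d = 110.0/10.9 = 10.0917
K_W = (4C−1)/(4C−4) + 0.615/C = 39.367/36.367 + 0.0609 = 1.1434
τ₀ = 8FD/(πd³) = 8·1780·110.0/(π·10.9³) = 1.5664e+06/4068.5 = 385.01 MPa
τ_max = K·τ₀ = 1.1434 × 385.01 = 440.23 MPa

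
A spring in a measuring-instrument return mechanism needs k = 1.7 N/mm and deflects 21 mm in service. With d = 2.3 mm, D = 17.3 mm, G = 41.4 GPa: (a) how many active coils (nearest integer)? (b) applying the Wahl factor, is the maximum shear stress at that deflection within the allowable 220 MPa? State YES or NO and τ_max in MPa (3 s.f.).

(a) 16 coils; (b) YES, τ_max = 159 MPa

N_a = Gd⁴/(8D³k) = (41.4×10³)(2.3⁴)/(8·17.3³·1.7) = 16.45 → N_a = 16
Actual rate k = Gd⁴/(8D³·16) = 1.7481 N/mm
Working load F = kδ = 1.7481·21 = 36.71 N
C = 17.3/2.3 = 7.5217; K_W = (4C−1)/(4C−4)+0.615/C = 1.1968
τ_max = K_W·8FD/(πd³) = 1.1968·132.92 = 159.07 MPa
τ_max ≤ 220 MPa → acceptable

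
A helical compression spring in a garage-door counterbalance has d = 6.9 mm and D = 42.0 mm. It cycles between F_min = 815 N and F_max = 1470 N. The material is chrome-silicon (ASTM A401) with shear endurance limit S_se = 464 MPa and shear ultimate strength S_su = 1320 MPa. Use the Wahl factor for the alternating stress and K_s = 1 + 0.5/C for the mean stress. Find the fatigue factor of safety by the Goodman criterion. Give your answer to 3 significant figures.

1.69

C = D/d = 42.0/6.9 = 6.0870; K_W = (4C−1)/(4C−4)+0.615/C = 1.2485; K_s = 1+0.5/C = 1.0821
F_a = (F_max−F_min)/2 = 327.5 N; F_m = (F_max+F_min)/2 = 1142.5 N
τ_a = K_W·8F_aD/(πd³) = 1.2485 × 106.62 = 133.12 MPa
τ_m = K_s·8F_mD/(πd³) = 1.0821 × 371.96 = 402.52 MPa
Goodman: 1/n_f = τ_a/S_se + τ_m/S_su = 133.12/464 + 402.52/1320 = 0.28689 + 0.30494 = 0.59183
n_f = 1/0.59183 = 1.69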